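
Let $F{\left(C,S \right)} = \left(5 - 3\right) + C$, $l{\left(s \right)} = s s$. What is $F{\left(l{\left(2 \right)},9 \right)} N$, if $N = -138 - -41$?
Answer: $-582$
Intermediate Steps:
$l{\left(s \right)} = s^{2}$
$F{\left(C,S \right)} = 2 + C$
$N = -97$ ($N = -138 + 41 = -97$)
$F{\left(l{\left(2 \right)},9 \right)} N = \left(2 + 2^{2}\right) \left(-97\right) = \left(2 + 4\right) \left(-97\right) = 6 \left(-97\right) = -582$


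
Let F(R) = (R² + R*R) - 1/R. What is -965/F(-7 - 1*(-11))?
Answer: -3860/127 ≈ -30.394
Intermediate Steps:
F(R) = -1/R + 2*R² (F(R) = (R² + R²) - 1/R = 2*R² - 1/R = -1/R + 2*R²)
-965/F(-7 - 1*(-11)) = -965*(-7 - 1*(-11))/(-1 + 2*(-7 - 1*(-11))³) = -965*(-7 + 11)/(-1 + 2*(-7 + 11)³) = -965*4/(-1 + 2*4³) = -965*4/(-1 + 2*64) = -965*4/(-1 + 128) = -965/((¼)*127) = -965/127/4 = -965*4/127 = -3860/127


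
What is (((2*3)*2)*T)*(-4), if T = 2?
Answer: -96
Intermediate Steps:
(((2*3)*2)*T)*(-4) = (((2*3)*2)*2)*(-4) = ((6*2)*2)*(-4) = (12*2)*(-4) = 24*(-4) = -96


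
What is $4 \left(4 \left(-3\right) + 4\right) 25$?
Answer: $-800$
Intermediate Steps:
$4 \left(4 \left(-3\right) + 4\right) 25 = 4 \left(-12 + 4\right) 25 = 4 \left(-8\right) 25 = \left(-32\right) 25 = -800$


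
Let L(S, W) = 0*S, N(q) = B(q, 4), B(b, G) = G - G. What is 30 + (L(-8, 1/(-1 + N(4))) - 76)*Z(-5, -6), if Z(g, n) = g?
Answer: 410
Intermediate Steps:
B(b, G) = 0
N(q) = 0
L(S, W) = 0
30 + (L(-8, 1/(-1 + N(4))) - 76)*Z(-5, -6) = 30 + (0 - 76)*(-5) = 30 - 76*(-5) = 30 + 380 = 410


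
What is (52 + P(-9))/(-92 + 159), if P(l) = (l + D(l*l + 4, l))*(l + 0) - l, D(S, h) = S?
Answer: -623/67 ≈ -9.2985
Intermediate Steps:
P(l) = -l + l*(4 + l + l²) (P(l) = (l + (l*l + 4))*(l + 0) - l = (l + (l² + 4))*l - l = (l + (4 + l²))*l - l = (4 + l + l²)*l - l = l*(4 + l + l²) - l = -l + l*(4 + l + l²))
(52 + P(-9))/(-92 + 159) = (52 - 9*(3 - 9 + (-9)²))/(-92 + 159) = (52 - 9*(3 - 9 + 81))/67 = (52 - 9*75)*(1/67) = (52 - 675)*(1/67) = -623*1/67 = -623/67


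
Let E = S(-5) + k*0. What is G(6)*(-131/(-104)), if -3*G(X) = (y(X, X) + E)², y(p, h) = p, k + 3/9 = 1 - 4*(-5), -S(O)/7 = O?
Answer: -220211/312 ≈ -705.80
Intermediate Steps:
S(O) = -7*O
k = 62/3 (k = -⅓ + (1 - 4*(-5)) = -⅓ + (1 + 20) = -⅓ + 21 = 62/3 ≈ 20.667)
E = 35 (E = -7*(-5) + (62/3)*0 = 35 + 0 = 35)
G(X) = -(35 + X)²/3 (G(X) = -(X + 35)²/3 = -(35 + X)²/3)
G(6)*(-131/(-104)) = (-(35 + 6)²/3)*(-131/(-104)) = (-⅓*41²)*(-131*(-1/104)) = -⅓*1681*(131/104) = -1681/3*131/104 = -220211/312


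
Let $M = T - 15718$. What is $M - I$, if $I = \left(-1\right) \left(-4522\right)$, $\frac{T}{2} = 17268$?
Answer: $14296$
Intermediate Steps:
$T = 34536$ ($T = 2 \cdot 17268 = 34536$)
$I = 4522$
$M = 18818$ ($M = 34536 - 15718 = 18818$)
$M - I = 18818 - 4522 = 14296$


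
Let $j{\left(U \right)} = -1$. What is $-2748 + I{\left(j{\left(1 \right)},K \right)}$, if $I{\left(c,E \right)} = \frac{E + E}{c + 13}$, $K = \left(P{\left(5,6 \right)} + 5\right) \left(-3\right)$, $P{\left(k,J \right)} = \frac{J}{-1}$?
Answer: $- \frac{5495}{2} \approx -2747.5$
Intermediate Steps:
$P{\left(k,J \right)} = - J$ ($P{\left(k,J \right)} = J \left(-1\right) = - J$)
$K = 3$ ($K = \left(\left(-1\right) 6 + 5\right) \left(-3\right) = \left(-6 + 5\right) \left(-3\right) = \left(-1\right) \left(-3\right) = 3$)
$I{\left(c,E \right)} = \frac{2 E}{13 + c}$
$-2748 + I{\left(j{\left(1 \right)},K \right)} = -2748 + 2 \cdot 3 \frac{1}{13 - 1} = -2748 + 2 \cdot 3 \cdot \frac{1}{12} = -2748 + \frac{1}{2} = - \frac{5495}{2}$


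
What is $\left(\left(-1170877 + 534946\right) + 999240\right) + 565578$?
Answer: $928887$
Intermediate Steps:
$\left(\left(-1170877 + 534946\right) + 999240\right) + 565578 = \left(-635931 + 999240\right) + 565578 = 363309 + 565578 = 928887$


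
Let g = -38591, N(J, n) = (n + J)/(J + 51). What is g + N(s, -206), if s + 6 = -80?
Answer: -1350393/35 ≈ -38583.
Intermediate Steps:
s = -86 (s = -6 - 80 = -86)
N(J, n) = (J + n)/(51 + J)
g + N(s, -206) = -38591 + (-86 - 206)/(51 - 86) = -38591 - 292/(-35) = -38591 - 1/35*(-292) = -38591 + 292/35 = -1350393/35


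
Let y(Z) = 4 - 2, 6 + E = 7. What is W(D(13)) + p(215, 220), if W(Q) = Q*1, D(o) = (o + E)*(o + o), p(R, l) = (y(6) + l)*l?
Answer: 49204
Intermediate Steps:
E = 1 (E = -6 + 7 = 1)
y(Z) = 2
p(R, l) = l*(2 + l) (p(R, l) = (2 + l)*l = l*(2 + l))
D(o) = 2*o*(1 + o) (D(o) = (o + 1)*(o + o) = (1 + o)*(2*o) = 2*o*(1 + o))
W(Q) = Q
W(D(13)) + p(215, 220) = 2*13*(1 + 13) + 220*(2 + 220) = 2*13*14 + 220*222 = 364 + 48840 = 49204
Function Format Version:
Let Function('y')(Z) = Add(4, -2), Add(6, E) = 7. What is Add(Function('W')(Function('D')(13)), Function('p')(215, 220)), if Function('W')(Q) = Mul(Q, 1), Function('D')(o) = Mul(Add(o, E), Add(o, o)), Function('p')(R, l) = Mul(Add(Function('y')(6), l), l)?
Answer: 49204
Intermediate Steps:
E = 1 (E = Add(-6, 7) = 1)
Function('y')(Z) = 2
Function('p')(R, l) = Mul(l, Add(2, l)) (Function('p')(R, l) = Mul(Add(2, l), l) = Mul(l, Add(2, l)))
Function('D')(o) = Mul(2, o, Add(1, o)) (Function('D')(o) = Mul(Add(o, 1), Add(o, o)) = Mul(Add(1, o), Mul(2, o)) = Mul(2, o, Add(1, o)))
Function('W')(Q) = Q
Add(Function('W')(Function('D')(13)), Function('p')(215, 220)) = Add(Mul(2, 13, Add(1, 13)), Mul(220, Add(2, 220))) = Add(Mul(2, 13, 14), Mul(220, 222)) = Add(364, 48840) = 49204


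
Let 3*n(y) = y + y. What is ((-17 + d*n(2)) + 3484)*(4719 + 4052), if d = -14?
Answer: 90735995/3 ≈ 3.0245e+7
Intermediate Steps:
n(y) = 2*y/3 (n(y) = (y + y)/3 = (2*y)/3 = 2*y/3)
((-17 + d*n(2)) + 3484)*(4719 + 4052) = ((-17 - 28*2/3) + 3484)*(4719 + 4052) = ((-17 - 14*4/3) + 3484)*8771 = ((-17 - 56/3) + 3484)*8771 = (-107/3 + 3484)*8771 = (10345/3)*8771 = 90735995/3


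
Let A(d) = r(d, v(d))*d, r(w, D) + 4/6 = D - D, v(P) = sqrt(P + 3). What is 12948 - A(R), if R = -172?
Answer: 38500/3 ≈ 12833.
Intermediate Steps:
v(P) = sqrt(3 + P)
r(w, D) = -2/3 (r(w, D) = -2/3 + (D - D) = -2/3 + 0 = -2/3)
A(d) = -2*d/3
12948 - A(R) = 12948 - (-2)*(-172)/3 = 12948 - 1*344/3 = 12948 - 344/3 = 38500/3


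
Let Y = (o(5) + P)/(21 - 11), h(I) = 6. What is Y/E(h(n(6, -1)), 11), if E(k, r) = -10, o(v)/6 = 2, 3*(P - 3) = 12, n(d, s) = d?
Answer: -19/100 ≈ -0.19000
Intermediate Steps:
P = 7 (P = 3 + (1/3)*12 = 3 + 4 = 7)
o(v) = 12 (o(v) = 6*2 = 12)
Y = 19/10 (Y = (12 + 7)/(21 - 11) = 19/10 ≈ 1.9000)
Y/E(h(n(6, -1)), 11) = (19/10)/(-10) = -1/10*19/10 = -19/100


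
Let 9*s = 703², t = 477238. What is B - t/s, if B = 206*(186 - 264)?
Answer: -7945245354/494209 ≈ -16077.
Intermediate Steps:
s = 494209/9 (s = (⅑)*703² = (⅑)*494209 = 494209/9 ≈ 54912.)
B = -16068 (B = 206*(-78) = -16068)
B - t/s = -16068 - 477238/494209/9 = -16068 - 477238*9/494209 = -16068 - 1*4295142/494209 = -16068 - 4295142/494209 = -7945245354/494209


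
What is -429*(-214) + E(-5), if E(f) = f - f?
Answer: 91806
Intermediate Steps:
E(f) = 0
-429*(-214) + E(-5) = -429*(-214) + 0 = 91806 + 0 = 91806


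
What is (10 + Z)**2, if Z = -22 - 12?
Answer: 576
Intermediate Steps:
Z = -34
(10 + Z)**2 = (10 - 34)**2 = (-24)**2 = 576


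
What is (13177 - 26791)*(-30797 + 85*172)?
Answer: 220233678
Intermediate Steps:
(13177 - 26791)*(-30797 + 85*172) = -13614*(-30797 + 14620) = -13614*(-16177) = 220233678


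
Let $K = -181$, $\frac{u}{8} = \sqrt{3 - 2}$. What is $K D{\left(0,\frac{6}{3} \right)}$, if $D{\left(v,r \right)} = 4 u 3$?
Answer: $-17376$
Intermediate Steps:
$u = 8$ ($u = 8 \sqrt{3 - 2} = 8 \sqrt{1} = 8 \cdot 1 = 8$)
$D{\left(v,r \right)} = 96$ ($D{\left(v,r \right)} = 4 \cdot 8 \cdot 3 = 32 \cdot 3 = 96$)
$K D{\left(0,\frac{6}{3} \right)} = \left(-181\right) 96 = -17376$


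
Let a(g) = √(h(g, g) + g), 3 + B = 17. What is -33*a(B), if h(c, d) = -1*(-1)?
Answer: -33*√15 ≈ -127.81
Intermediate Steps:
h(c, d) = 1
B = 14 (B = -3 + 17 = 14)
a(g) = √(1 + g)
-33*a(B) = -33*√(1 + 14) = -33*√15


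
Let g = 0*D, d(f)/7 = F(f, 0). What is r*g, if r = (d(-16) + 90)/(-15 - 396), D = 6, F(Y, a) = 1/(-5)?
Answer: 0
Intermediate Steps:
F(Y, a) = -1/5
d(f) = -7/5 (d(f) = 7*(-1/5) = -7/5)
g = 0 (g = 0*6 = 0)
r = -443/2055 (r = (-7/5 + 90)/(-15 - 396) = (443/5)/(-411) = (443/5)*(-1/411) = -443/2055 ≈ -0.21557)
r*g = -443/2055*0 = 0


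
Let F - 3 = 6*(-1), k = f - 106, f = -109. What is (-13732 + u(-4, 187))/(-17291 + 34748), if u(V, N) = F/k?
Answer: -2952377/3753255 ≈ -0.78662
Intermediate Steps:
k = -215 (k = -109 - 106 = -215)
F = -3 (F = 3 + 6*(-1) = 3 - 6 = -3)
u(V, N) = 3/215 (u(V, N) = -3/(-215) = -3*(-1/215) = 3/215)
(-13732 + u(-4, 187))/(-17291 + 34748) = (-13732 + 3/215)/(-17291 + 34748) = -2952377/215/17457 = -2952377/215*1/17457 = -2952377/3753255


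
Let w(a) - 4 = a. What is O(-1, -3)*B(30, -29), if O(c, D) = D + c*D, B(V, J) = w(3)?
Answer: 0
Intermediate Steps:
w(a) = 4 + a
B(V, J) = 7 (B(V, J) = 4 + 3 = 7)
O(c, D) = D + D*c
O(-1, -3)*B(30, -29) = -3*(1 - 1)*7 = -3*0*7 = 0*7 = 0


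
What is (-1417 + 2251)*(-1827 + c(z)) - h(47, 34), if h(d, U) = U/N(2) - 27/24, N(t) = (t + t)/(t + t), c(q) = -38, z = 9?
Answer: -12443543/8 ≈ -1.5554e+6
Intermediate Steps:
N(t) = 1 (N(t) = (2*t)/((2*t)) = (2*t)*(1/(2*t)) = 1)
h(d, U) = -9/8 + U (h(d, U) = U/1 - 27/24 = U*1 - 27*1/24 = U - 9/8 = -9/8 + U)
(-1417 + 2251)*(-1827 + c(z)) - h(47, 34) = (-1417 + 2251)*(-1827 - 38) - (-9/8 + 34) = 834*(-1865) - 1*263/8 = -1555410 - 263/8 = -12443543/8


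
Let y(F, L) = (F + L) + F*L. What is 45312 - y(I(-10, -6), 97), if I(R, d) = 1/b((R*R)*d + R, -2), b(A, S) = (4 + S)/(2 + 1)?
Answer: 45068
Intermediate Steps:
b(A, S) = 4/3 + S/3 (b(A, S) = (4 + S)/3 = (4 + S)*(1/3) = 4/3 + S/3)
I(R, d) = 3/2 (I(R, d) = 1/(4/3 + (1/3)*(-2)) = 1/(4/3 - 2/3) = 1/(2/3) = 3/2)
y(F, L) = F + L + F*L
45312 - y(I(-10, -6), 97) = 45312 - (3/2 + 97 + (3/2)*97) = 45312 - (3/2 + 97 + 291/2) = 45312 - 1*244 = 45312 - 244 = 45068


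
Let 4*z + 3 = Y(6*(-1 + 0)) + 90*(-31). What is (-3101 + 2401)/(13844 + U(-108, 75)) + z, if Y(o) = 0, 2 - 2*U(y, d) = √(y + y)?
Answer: -178470799549/255578772 - 700*I*√6/63894693 ≈ -698.3 - 2.6835e-5*I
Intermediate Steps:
U(y, d) = 1 - √2*√y/2 (U(y, d) = 1 - √(y + y)/2 = 1 - √2*√y/2)
z = -2793/4 (z = -¾ + (0 + 90*(-31))/4 = -¾ + (0 - 2790)/4 = -¾ + (¼)*(-2790) = -¾ - 1395/2 = -2793/4 ≈ -698.25)
(-3101 + 2401)/(13844 + U(-108, 75)) + z = (-3101 + 2401)/(13844 + (1 - √2*√(-108)/2)) - 2793/4 = -700/(13844 + (1 - √2*6*I*√3/2)) - 2793/4 = -700/(13844 + (1 - 3*I*√6)) - 2793/4 = -700/(13845 - 3*I*√6) - 2793/4 = -2793/4 - 700/(13845 - 3*I*√6)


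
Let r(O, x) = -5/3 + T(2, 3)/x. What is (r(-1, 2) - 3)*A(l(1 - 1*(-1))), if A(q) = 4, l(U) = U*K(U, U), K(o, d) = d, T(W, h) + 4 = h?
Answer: -62/3 ≈ -20.667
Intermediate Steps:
T(W, h) = -4 + h
l(U) = U² (l(U) = U*U = U²)
r(O, x) = -5/3 - 1/x (r(O, x) = -5/3 + (-4 + 3)/x = -5*⅓ - 1/x = -5/3 - 1/x)
(r(-1, 2) - 3)*A(l(1 - 1*(-1))) = ((-5/3 - 1/2) - 3)*4 = ((-5/3 - 1*½) - 3)*4 = ((-5/3 - ½) - 3)*4 = (-13/6 - 3)*4 = -31/6*4 = -62/3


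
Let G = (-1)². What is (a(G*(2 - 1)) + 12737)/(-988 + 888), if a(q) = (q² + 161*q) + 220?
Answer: -13119/100 ≈ -131.19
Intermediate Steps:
G = 1
a(q) = 220 + q² + 161*q
(a(G*(2 - 1)) + 12737)/(-988 + 888) = ((220 + (1*(2 - 1))² + 161*(1*(2 - 1))) + 12737)/(-988 + 888) = ((220 + (1*1)² + 161*(1*1)) + 12737)/(-100) = ((220 + 1² + 161*1) + 12737)*(-1/100) = ((220 + 1 + 161) + 12737)*(-1/100) = (382 + 12737)*(-1/100) = 13119*(-1/100) = -13119/100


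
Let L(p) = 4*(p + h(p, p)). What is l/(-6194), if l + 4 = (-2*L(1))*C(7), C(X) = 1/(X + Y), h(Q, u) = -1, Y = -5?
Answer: 2/3097 ≈ 0.00064579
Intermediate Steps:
L(p) = -4 + 4*p (L(p) = 4*(p - 1) = 4*(-1 + p) = -4 + 4*p)
C(X) = 1/(-5 + X) (C(X) = 1/(X - 5) = 1/(-5 + X))
l = -4 (l = -4 + (-2*(-4 + 4*1))/(-5 + 7) = -4 - 2*(-4 + 4)/2 = -4 - 2*0*(1/2) = -4 + 0*(1/2) = -4 + 0 = -4)
l/(-6194) = -4/(-6194) = -4*(-1/6194) = 2/3097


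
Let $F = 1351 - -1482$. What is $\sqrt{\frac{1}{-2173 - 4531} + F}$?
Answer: $\frac{\sqrt{7957828589}}{1676} \approx 53.226$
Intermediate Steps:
$F = 2833$ ($F = 1351 + 1482 = 2833$)
$\sqrt{\frac{1}{-2173 - 4531} + F} = \sqrt{\frac{1}{-2173 - 4531} + 2833} = \sqrt{\frac{1}{-6704} + 2833} = \sqrt{- \frac{1}{6704} + 2833} = \sqrt{\frac{18992431}{6704}} = \frac{\sqrt{7957828589}}{1676}$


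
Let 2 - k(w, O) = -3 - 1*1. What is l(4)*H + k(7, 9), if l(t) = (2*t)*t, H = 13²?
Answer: 5414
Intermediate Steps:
k(w, O) = 6 (k(w, O) = 2 - (-3 - 1*1) = 2 - (-3 - 1) = 2 - 1*(-4) = 2 + 4 = 6)
H = 169
l(t) = 2*t²
l(4)*H + k(7, 9) = (2*4²)*169 + 6 = (2*16)*169 + 6 = 32*169 + 6 = 5408 + 6 = 5414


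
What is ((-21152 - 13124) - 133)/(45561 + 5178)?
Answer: -34409/50739 ≈ -0.67816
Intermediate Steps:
((-21152 - 13124) - 133)/(45561 + 5178) = (-34276 - 133)/50739 = -34409*1/50739 = -34409/50739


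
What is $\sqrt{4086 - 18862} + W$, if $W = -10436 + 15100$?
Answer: $4664 + 2 i \sqrt{3694} \approx 4664.0 + 121.56 i$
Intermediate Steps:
$W = 4664$
$\sqrt{4086 - 18862} + W = \sqrt{4086 - 18862} + 4664 = \sqrt{-14776} + 4664 = 2 i \sqrt{3694} + 4664 = 4664 + 2 i \sqrt{3694}$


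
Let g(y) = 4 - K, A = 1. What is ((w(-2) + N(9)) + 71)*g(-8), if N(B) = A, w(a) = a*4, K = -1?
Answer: 320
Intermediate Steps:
w(a) = 4*a
N(B) = 1
g(y) = 5 (g(y) = 4 - 1*(-1) = 4 + 1 = 5)
((w(-2) + N(9)) + 71)*g(-8) = ((4*(-2) + 1) + 71)*5 = ((-8 + 1) + 71)*5 = (-7 + 71)*5 = 64*5 = 320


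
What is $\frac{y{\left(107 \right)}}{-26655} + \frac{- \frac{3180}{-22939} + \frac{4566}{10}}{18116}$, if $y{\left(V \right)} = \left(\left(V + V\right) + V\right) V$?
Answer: $- \frac{4664690639927}{3692276579740} \approx -1.2634$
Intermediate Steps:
$y{\left(V \right)} = 3 V^{2}$ ($y{\left(V \right)} = \left(2 V + V\right) V = 3 V V = 3 V^{2}$)
$\frac{y{\left(107 \right)}}{-26655} + \frac{- \frac{3180}{-22939} + \frac{4566}{10}}{18116} = \frac{3 \cdot 107^{2}}{-26655} + \frac{- \frac{3180}{-22939} + \frac{4566}{10}}{18116} = 3 \cdot 11449 \left(- \frac{1}{26655}\right) + \left(\left(-3180\right) \left(- \frac{1}{22939}\right) + 4566 \cdot \frac{1}{10}\right) \frac{1}{18116} = 34347 \left(- \frac{1}{26655}\right) + \left(\frac{3180}{22939} + \frac{2283}{5}\right) \frac{1}{18116} = - \frac{11449}{8885} + \frac{52385637}{114695} \cdot \frac{1}{18116} = - \frac{11449}{8885} + \frac{52385637}{2077814620} = - \frac{4664690639927}{3692276579740}$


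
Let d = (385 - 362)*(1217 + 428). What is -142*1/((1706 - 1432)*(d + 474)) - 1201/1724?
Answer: -6303370337/9048126092 ≈ -0.69665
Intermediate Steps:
d = 37835 (d = 23*1645 = 37835)
-142*1/((1706 - 1432)*(d + 474)) - 1201/1724 = -142*1/((1706 - 1432)*(37835 + 474)) - 1201/1724 = -142/(38309*274) - 1201*1/1724 = -142/10496666 - 1201/1724 = -142*1/10496666 - 1201/1724 = -71/5248333 - 1201/1724 = -6303370337/9048126092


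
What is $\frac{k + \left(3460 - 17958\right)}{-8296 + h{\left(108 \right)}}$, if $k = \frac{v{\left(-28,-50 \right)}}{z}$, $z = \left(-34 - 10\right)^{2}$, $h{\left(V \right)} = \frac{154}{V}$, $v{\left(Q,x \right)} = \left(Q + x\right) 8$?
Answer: $\frac{94732038}{54196747} \approx 1.7479$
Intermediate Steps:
$v{\left(Q,x \right)} = 8 Q + 8 x$
$z = 1936$ ($z = \left(-34 - 10\right)^{2} = \left(-44\right)^{2} = 1936$)
$k = - \frac{39}{121}$ ($k = \frac{8 \left(-28\right) + 8 \left(-50\right)}{1936} = \left(-224 - 400\right) \frac{1}{1936} = \left(-624\right) \frac{1}{1936} = - \frac{39}{121} \approx -0.32231$)
$\frac{k + \left(3460 - 17958\right)}{-8296 + h{\left(108 \right)}} = \frac{- \frac{39}{121} + \left(3460 - 17958\right)}{-8296 + \frac{154}{108}} = \frac{- \frac{39}{121} + \left(3460 - 17958\right)}{-8296 + 154 \cdot \frac{1}{108}} = \frac{- \frac{39}{121} - 14498}{-8296 + \frac{77}{54}} = - \frac{1754297}{121 \left(- \frac{447907}{54}\right)} = \left(- \frac{1754297}{121}\right) \left(- \frac{54}{447907}\right) = \frac{94732038}{54196747}$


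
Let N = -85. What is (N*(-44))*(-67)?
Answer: -250580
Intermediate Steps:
(N*(-44))*(-67) = -85*(-44)*(-67) = 3740*(-67) = -250580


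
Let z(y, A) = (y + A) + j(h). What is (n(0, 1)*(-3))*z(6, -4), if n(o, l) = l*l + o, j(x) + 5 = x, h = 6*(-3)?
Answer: 63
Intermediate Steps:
h = -18
j(x) = -5 + x
z(y, A) = -23 + A + y (z(y, A) = (y + A) + (-5 - 18) = (A + y) - 23 = -23 + A + y)
n(o, l) = o + l**2 (n(o, l) = l**2 + o = o + l**2)
(n(0, 1)*(-3))*z(6, -4) = ((0 + 1**2)*(-3))*(-23 - 4 + 6) = ((0 + 1)*(-3))*(-21) = (1*(-3))*(-21) = -3*(-21) = 63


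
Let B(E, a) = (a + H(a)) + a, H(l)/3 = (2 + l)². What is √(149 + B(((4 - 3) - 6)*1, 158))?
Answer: 3*√8585 ≈ 277.97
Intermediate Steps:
H(l) = 3*(2 + l)²
B(E, a) = 2*a + 3*(2 + a)² (B(E, a) = (a + 3*(2 + a)²) + a = 2*a + 3*(2 + a)²)
√(149 + B(((4 - 3) - 6)*1, 158)) = √(149 + (2*158 + 3*(2 + 158)²)) = √(149 + (316 + 3*160²)) = √(149 + (316 + 3*25600)) = √(149 + (316 + 76800)) = √(149 + 77116) = √77265 = 3*√8585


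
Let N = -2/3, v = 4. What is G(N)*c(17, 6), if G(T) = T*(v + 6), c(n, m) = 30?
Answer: -200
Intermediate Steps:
N = -2/3 (N = -2*1/3 = -2/3 ≈ -0.66667)
G(T) = 10*T (G(T) = T*(4 + 6) = T*10 = 10*T)
G(N)*c(17, 6) = (10*(-2/3))*30 = -20/3*30 = -200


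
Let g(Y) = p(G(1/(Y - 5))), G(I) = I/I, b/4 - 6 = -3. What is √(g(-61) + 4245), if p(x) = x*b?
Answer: 3*√473 ≈ 65.246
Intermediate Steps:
b = 12 (b = 24 + 4*(-3) = 24 - 12 = 12)
G(I) = 1
p(x) = 12*x (p(x) = x*12 = 12*x)
g(Y) = 12 (g(Y) = 12*1 = 12)
√(g(-61) + 4245) = √(12 + 4245) = √4257 = 3*√473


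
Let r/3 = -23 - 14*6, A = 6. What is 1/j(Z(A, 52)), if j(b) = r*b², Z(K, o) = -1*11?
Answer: -1/38841 ≈ -2.5746e-5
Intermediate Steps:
r = -321 (r = 3*(-23 - 14*6) = 3*(-23 - 84) = 3*(-107) = -321)
Z(K, o) = -11
j(b) = -321*b²
1/j(Z(A, 52)) = 1/(-321*(-11)²) = 1/(-321*121) = 1/(-38841) = -1/38841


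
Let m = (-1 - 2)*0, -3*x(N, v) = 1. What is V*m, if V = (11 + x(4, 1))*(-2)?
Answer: 0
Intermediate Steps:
x(N, v) = -⅓ (x(N, v) = -⅓*1 = -⅓)
m = 0 (m = -3*0 = 0)
V = -64/3 (V = (11 - ⅓)*(-2) = (32/3)*(-2) = -64/3 ≈ -21.333)
V*m = -64/3*0 = 0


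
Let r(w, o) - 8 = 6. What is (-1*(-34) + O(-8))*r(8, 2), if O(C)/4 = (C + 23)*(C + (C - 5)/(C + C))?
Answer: -11123/2 ≈ -5561.5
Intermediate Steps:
r(w, o) = 14 (r(w, o) = 8 + 6 = 14)
O(C) = 4*(23 + C)*(C + (-5 + C)/(2*C)) (O(C) = 4*((C + 23)*(C + (C - 5)/(C + C))) = 4*((23 + C)*(C + (-5 + C)/((2*C)))) = 4*((23 + C)*(C + (-5 + C)*(1/(2*C)))) = 4*((23 + C)*(C + (-5 + C)/(2*C))) = 4*(23 + C)*(C + (-5 + C)/(2*C)))
(-1*(-34) + O(-8))*r(8, 2) = (-1*(-34) + (36 - 230/(-8) + 4*(-8)² + 94*(-8)))*14 = (34 + (36 - 230*(-⅛) + 4*64 - 752))*14 = (34 + (36 + 115/4 + 256 - 752))*14 = (34 - 1725/4)*14 = -1589/4*14 = -11123/2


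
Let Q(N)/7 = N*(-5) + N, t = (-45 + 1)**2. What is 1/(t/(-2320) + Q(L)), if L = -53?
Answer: 145/215059 ≈ 0.00067423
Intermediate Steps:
t = 1936 (t = (-44)**2 = 1936)
Q(N) = -28*N (Q(N) = 7*(N*(-5) + N) = 7*(-5*N + N) = 7*(-4*N) = -28*N)
1/(t/(-2320) + Q(L)) = 1/(1936/(-2320) - 28*(-53)) = 1/(1936*(-1/2320) + 1484) = 1/(-121/145 + 1484) = 1/(215059/145) = 145/215059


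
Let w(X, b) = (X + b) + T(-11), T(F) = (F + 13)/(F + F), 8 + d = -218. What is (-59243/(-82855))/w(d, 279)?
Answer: 651673/48221610 ≈ 0.013514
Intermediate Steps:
d = -226 (d = -8 - 218 = -226)
T(F) = (13 + F)/(2*F) (T(F) = (13 + F)/((2*F)) = (13 + F)*(1/(2*F)) = (13 + F)/(2*F))
w(X, b) = -1/11 + X + b (w(X, b) = (X + b) + (1/2)*(13 - 11)/(-11) = (X + b) + (1/2)*(-1/11)*2 = (X + b) - 1/11 = -1/11 + X + b)
(-59243/(-82855))/w(d, 279) = (-59243/(-82855))/(-1/11 - 226 + 279) = (-59243*(-1/82855))/(582/11) = (59243/82855)*(11/582) = 651673/48221610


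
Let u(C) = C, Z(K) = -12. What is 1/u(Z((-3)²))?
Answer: -1/12 ≈ -0.083333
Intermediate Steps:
1/u(Z((-3)²)) = 1/(-12) = -1/12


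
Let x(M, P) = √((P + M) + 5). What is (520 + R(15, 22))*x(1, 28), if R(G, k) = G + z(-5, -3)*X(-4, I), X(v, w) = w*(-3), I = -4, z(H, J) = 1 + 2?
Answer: 571*√34 ≈ 3329.5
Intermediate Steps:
z(H, J) = 3
X(v, w) = -3*w
R(G, k) = 36 + G (R(G, k) = G + 3*(-3*(-4)) = G + 3*12 = G + 36 = 36 + G)
x(M, P) = √(5 + M + P) (x(M, P) = √((M + P) + 5) = √(5 + M + P))
(520 + R(15, 22))*x(1, 28) = (520 + (36 + 15))*√(5 + 1 + 28) = (520 + 51)*√34 = 571*√34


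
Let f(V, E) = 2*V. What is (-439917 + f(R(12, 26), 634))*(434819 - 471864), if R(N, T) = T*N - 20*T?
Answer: 16312135985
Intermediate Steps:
R(N, T) = -20*T + N*T (R(N, T) = N*T - 20*T = -20*T + N*T)
(-439917 + f(R(12, 26), 634))*(434819 - 471864) = (-439917 + 2*(26*(-20 + 12)))*(434819 - 471864) = (-439917 + 2*(26*(-8)))*(-37045) = (-439917 + 2*(-208))*(-37045) = (-439917 - 416)*(-37045) = -440333*(-37045) = 16312135985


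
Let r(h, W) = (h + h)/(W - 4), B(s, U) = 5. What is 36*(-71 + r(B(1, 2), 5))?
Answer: -2196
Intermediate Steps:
r(h, W) = 2*h/(-4 + W) (r(h, W) = (2*h)/(-4 + W) = 2*h/(-4 + W))
36*(-71 + r(B(1, 2), 5)) = 36*(-71 + 2*5/(-4 + 5)) = 36*(-71 + 2*5/1) = 36*(-71 + 2*5*1) = 36*(-71 + 10) = 36*(-61) = -2196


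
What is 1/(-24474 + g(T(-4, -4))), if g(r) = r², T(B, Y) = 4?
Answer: -1/24458 ≈ -4.0886e-5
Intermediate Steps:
1/(-24474 + g(T(-4, -4))) = 1/(-24474 + 4²) = 1/(-24474 + 16) = 1/(-24458) = -1/24458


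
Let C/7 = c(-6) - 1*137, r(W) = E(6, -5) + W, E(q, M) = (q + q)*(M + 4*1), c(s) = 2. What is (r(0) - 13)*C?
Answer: 23625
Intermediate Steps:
E(q, M) = 2*q*(4 + M) (E(q, M) = (2*q)*(M + 4) = (2*q)*(4 + M) = 2*q*(4 + M))
r(W) = -12 + W (r(W) = 2*6*(4 - 5) + W = 2*6*(-1) + W = -12 + W)
C = -945 (C = 7*(2 - 1*137) = 7*(2 - 137) = 7*(-135) = -945)
(r(0) - 13)*C = ((-12 + 0) - 13)*(-945) = (-12 - 13)*(-945) = -25*(-945) = 23625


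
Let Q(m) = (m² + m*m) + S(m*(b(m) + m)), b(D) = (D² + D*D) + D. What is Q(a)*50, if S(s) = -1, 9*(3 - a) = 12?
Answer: 2050/9 ≈ 227.78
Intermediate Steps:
b(D) = D + 2*D² (b(D) = (D² + D²) + D = 2*D² + D = D + 2*D²)
a = 5/3 (a = 3 - ⅑*12 = 3 - 4/3 = 5/3 ≈ 1.6667)
Q(m) = -1 + 2*m² (Q(m) = (m² + m*m) - 1 = (m² + m²) - 1 = 2*m² - 1 = -1 + 2*m²)
Q(a)*50 = (-1 + 2*(5/3)²)*50 = (-1 + 2*(25/9))*50 = (-1 + 50/9)*50 = (41/9)*50 = 2050/9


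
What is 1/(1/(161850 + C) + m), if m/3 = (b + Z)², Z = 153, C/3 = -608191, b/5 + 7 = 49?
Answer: 1662723/657286040960 ≈ 2.5297e-6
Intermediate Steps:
b = 210 (b = -35 + 5*49 = -35 + 245 = 210)
C = -1824573 (C = 3*(-608191) = -1824573)
m = 395307 (m = 3*(210 + 153)² = 3*363² = 3*131769 = 395307)
1/(1/(161850 + C) + m) = 1/(1/(161850 - 1824573) + 395307) = 1/(1/(-1662723) + 395307) = 1/(-1/1662723 + 395307) = 1/(657286040960/1662723) = 1662723/657286040960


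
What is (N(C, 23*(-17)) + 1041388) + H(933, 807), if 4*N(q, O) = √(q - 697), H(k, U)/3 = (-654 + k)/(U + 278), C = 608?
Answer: 36448607/35 + I*√89/4 ≈ 1.0414e+6 + 2.3585*I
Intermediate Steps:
H(k, U) = 3*(-654 + k)/(278 + U) (H(k, U) = 3*((-654 + k)/(U + 278)) = 3*((-654 + k)/(278 + U)) = 3*(-654 + k)/(278 + U))
N(q, O) = √(-697 + q)/4 (N(q, O) = √(q - 697)/4 = √(-697 + q)/4)
(N(C, 23*(-17)) + 1041388) + H(933, 807) = (√(-697 + 608)/4 + 1041388) + 3*(-654 + 933)/(278 + 807) = (√(-89)/4 + 1041388) + 3*279/1085 = ((I*√89)/4 + 1041388) + 3*(1/1085)*279 = (I*√89/4 + 1041388) + 27/35 = (1041388 + I*√89/4) + 27/35 = 36448607/35 + I*√89/4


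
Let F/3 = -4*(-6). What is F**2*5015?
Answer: 25997760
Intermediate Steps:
F = 72 (F = 3*(-4*(-6)) = 3*24 = 72)
F**2*5015 = 72**2*5015 = 5184*5015 = 25997760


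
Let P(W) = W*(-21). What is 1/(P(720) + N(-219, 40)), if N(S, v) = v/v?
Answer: -1/15119 ≈ -6.6142e-5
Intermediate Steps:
P(W) = -21*W
N(S, v) = 1
1/(P(720) + N(-219, 40)) = 1/(-21*720 + 1) = 1/(-15120 + 1) = 1/(-15119) = -1/15119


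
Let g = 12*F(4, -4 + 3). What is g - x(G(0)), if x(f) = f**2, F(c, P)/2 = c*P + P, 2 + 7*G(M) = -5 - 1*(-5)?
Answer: -5884/49 ≈ -120.08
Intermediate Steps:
G(M) = -2/7 (G(M) = -2/7 + (-5 - 1*(-5))/7 = -2/7 + (-5 + 5)/7 = -2/7 + (1/7)*0 = -2/7 + 0 = -2/7)
F(c, P) = 2*P + 2*P*c (F(c, P) = 2*(c*P + P) = 2*(P*c + P) = 2*(P + P*c) = 2*P + 2*P*c)
g = -120 (g = 12*(2*(-4 + 3)*(1 + 4)) = 12*(2*(-1)*5) = 12*(-10) = -120)
g - x(G(0)) = -120 - (-2/7)**2 = -120 - 1*4/49 = -120 - 4/49 = -5884/49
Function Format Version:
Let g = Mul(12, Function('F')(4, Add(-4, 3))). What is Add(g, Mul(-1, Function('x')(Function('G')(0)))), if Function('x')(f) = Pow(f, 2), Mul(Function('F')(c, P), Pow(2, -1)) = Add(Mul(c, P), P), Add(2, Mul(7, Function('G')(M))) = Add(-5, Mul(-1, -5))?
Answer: Rational(-5884, 49) ≈ -120.08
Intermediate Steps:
Function('G')(M) = Rational(-2, 7) (Function('G')(M) = Add(Rational(-2, 7), Mul(Rational(1, 7), Add(-5, Mul(-1, -5)))) = Add(Rational(-2, 7), Mul(Rational(1, 7), Add(-5, 5))) = Add(Rational(-2, 7), Mul(Rational(1, 7), 0)) = Add(Rational(-2, 7), 0) = Rational(-2, 7))
Function('F')(c, P) = Add(Mul(2, P), Mul(2, P, c)) (Function('F')(c, P) = Mul(2, Add(Mul(c, P), P)) = Mul(2, Add(Mul(P, c), P)) = Mul(2, Add(P, Mul(P, c))) = Add(Mul(2, P), Mul(2, P, c)))
g = -120 (g = Mul(12, Mul(2, Add(-4, 3), Add(1, 4))) = Mul(12, Mul(2, -1, 5)) = Mul(12, -10) = -120)
Add(g, Mul(-1, Function('x')(Function('G')(0)))) = Add(-120, Mul(-1, Pow(Rational(-2, 7), 2))) = Add(-120, Mul(-1, Rational(4, 49))) = Add(-120, Rational(-4, 49)) = Rational(-5884, 49)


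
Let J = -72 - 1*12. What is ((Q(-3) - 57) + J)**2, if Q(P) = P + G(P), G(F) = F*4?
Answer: 24336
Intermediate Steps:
G(F) = 4*F
J = -84 (J = -72 - 12 = -84)
Q(P) = 5*P (Q(P) = P + 4*P = 5*P)
((Q(-3) - 57) + J)**2 = ((5*(-3) - 57) - 84)**2 = ((-15 - 57) - 84)**2 = (-72 - 84)**2 = (-156)**2 = 24336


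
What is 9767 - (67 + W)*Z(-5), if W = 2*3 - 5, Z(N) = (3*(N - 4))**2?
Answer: -39805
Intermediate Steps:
Z(N) = (-12 + 3*N)**2 (Z(N) = (3*(-4 + N))**2 = (-12 + 3*N)**2)
W = 1 (W = 6 - 5 = 1)
9767 - (67 + W)*Z(-5) = 9767 - (67 + 1)*9*(-4 - 5)**2 = 9767 - 68*9*(-9)**2 = 9767 - 68*9*81 = 9767 - 68*729 = 9767 - 1*49572 = 9767 - 49572 = -39805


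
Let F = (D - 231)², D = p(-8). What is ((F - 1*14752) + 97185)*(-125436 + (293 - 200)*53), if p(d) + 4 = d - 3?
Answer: -17226355143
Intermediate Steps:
p(d) = -7 + d (p(d) = -4 + (d - 3) = -4 + (-3 + d) = -7 + d)
D = -15 (D = -7 - 8 = -15)
F = 60516 (F = (-15 - 231)² = (-246)² = 60516)
((F - 1*14752) + 97185)*(-125436 + (293 - 200)*53) = ((60516 - 1*14752) + 97185)*(-125436 + (293 - 200)*53) = ((60516 - 14752) + 97185)*(-125436 + 93*53) = (45764 + 97185)*(-125436 + 4929) = 142949*(-120507) = -17226355143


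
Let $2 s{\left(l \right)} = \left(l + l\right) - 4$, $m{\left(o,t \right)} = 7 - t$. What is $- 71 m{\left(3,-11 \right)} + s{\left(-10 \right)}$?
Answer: $-1290$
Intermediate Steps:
$s{\left(l \right)} = -2 + l$ ($s{\left(l \right)} = \frac{\left(l + l\right) - 4}{2} = \frac{2 l - 4}{2} = \frac{-4 + 2 l}{2} = -2 + l$)
$- 71 m{\left(3,-11 \right)} + s{\left(-10 \right)} = - 71 \left(7 - -11\right) - 12 = - 71 \left(7 + 11\right) - 12 = \left(-71\right) 18 - 12 = -1278 - 12 = -1290$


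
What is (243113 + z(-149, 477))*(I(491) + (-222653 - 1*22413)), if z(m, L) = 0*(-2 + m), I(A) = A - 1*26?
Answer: -59465682913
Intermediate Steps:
I(A) = -26 + A (I(A) = A - 26 = -26 + A)
z(m, L) = 0
(243113 + z(-149, 477))*(I(491) + (-222653 - 1*22413)) = (243113 + 0)*((-26 + 491) + (-222653 - 1*22413)) = 243113*(465 + (-222653 - 22413)) = 243113*(465 - 245066) = 243113*(-244601) = -59465682913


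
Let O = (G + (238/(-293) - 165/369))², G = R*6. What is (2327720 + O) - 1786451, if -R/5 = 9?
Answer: 798573922916710/1298809521 ≈ 6.1485e+5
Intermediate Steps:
R = -45 (R = -5*9 = -45)
G = -270 (G = -45*6 = -270)
O = 95568592294561/1298809521 (O = (-270 + (238/(-293) - 165/369))² = (-270 + (238*(-1/293) - 165*1/369))² = (-270 + (-238/293 - 55/123))² = (-270 - 45389/36039)² = (-9775919/36039)² = 95568592294561/1298809521 ≈ 73582.)
(2327720 + O) - 1786451 = (2327720 + 95568592294561/1298809521) - 1786451 = 3118833490516681/1298809521 - 1786451 = 798573922916710/1298809521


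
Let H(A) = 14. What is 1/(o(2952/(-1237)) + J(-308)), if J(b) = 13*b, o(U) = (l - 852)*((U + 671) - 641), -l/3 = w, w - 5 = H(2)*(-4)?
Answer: -1237/28829390 ≈ -4.2908e-5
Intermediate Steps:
w = -51 (w = 5 + 14*(-4) = 5 - 56 = -51)
l = 153 (l = -3*(-51) = 153)
o(U) = -20970 - 699*U (o(U) = (153 - 852)*((U + 671) - 641) = -699*((671 + U) - 641) = -699*(30 + U) = -20970 - 699*U)
1/(o(2952/(-1237)) + J(-308)) = 1/((-20970 - 2063448/(-1237)) + 13*(-308)) = 1/((-20970 - 2063448*(-1)/1237) - 4004) = 1/((-20970 - 699*(-2952/1237)) - 4004) = 1/((-20970 + 2063448/1237) - 4004) = 1/(-23876442/1237 - 4004) = 1/(-28829390/1237) = -1237/28829390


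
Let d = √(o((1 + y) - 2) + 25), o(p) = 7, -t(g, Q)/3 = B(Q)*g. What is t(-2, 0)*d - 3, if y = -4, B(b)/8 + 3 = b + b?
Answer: -3 - 576*√2 ≈ -817.59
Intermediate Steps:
B(b) = -24 + 16*b (B(b) = -24 + 8*(b + b) = -24 + 8*(2*b) = -24 + 16*b)
t(g, Q) = -3*g*(-24 + 16*Q) (t(g, Q) = -3*(-24 + 16*Q)*g = -3*g*(-24 + 16*Q))
d = 4*√2 (d = √(7 + 25) = √32 = 4*√2 ≈ 5.6569)
t(-2, 0)*d - 3 = (24*(-2)*(3 - 2*0))*(4*√2) - 3 = (24*(-2)*(3 + 0))*(4*√2) - 3 = (24*(-2)*3)*(4*√2) - 3 = -576*√2 - 3 = -3 - 576*√2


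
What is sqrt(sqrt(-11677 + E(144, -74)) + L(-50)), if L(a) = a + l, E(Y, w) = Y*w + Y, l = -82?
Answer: sqrt(-132 + I*sqrt(22189)) ≈ 5.7892 + 12.865*I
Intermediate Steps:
E(Y, w) = Y + Y*w
L(a) = -82 + a (L(a) = a - 82 = -82 + a)
sqrt(sqrt(-11677 + E(144, -74)) + L(-50)) = sqrt(sqrt(-11677 + 144*(1 - 74)) + (-82 - 50)) = sqrt(sqrt(-11677 + 144*(-73)) - 132) = sqrt(sqrt(-11677 - 10512) - 132) = sqrt(sqrt(-22189) - 132) = sqrt(I*sqrt(22189) - 132) = sqrt(-132 + I*sqrt(22189))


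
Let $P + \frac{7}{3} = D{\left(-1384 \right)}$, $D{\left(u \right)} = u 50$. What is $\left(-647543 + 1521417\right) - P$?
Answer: $\frac{2829229}{3} \approx 9.4308 \cdot 10^{5}$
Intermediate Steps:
$D{\left(u \right)} = 50 u$
$P = - \frac{207607}{3}$ ($P = - \frac{7}{3} + 50 \left(-1384\right) = - \frac{7}{3} - 69200 = - \frac{207607}{3} \approx -69202.0$)
$\left(-647543 + 1521417\right) - P = \left(-647543 + 1521417\right) - - \frac{207607}{3} = 873874 + \frac{207607}{3} = \frac{2829229}{3}$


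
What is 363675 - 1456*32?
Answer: 317083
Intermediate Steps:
363675 - 1456*32 = 363675 - 46592 = 317083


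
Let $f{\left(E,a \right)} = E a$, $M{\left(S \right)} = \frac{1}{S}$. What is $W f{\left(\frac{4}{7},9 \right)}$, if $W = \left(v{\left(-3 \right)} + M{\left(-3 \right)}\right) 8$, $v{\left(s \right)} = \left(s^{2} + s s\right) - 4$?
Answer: $\frac{3936}{7} \approx 562.29$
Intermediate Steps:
$v{\left(s \right)} = -4 + 2 s^{2}$ ($v{\left(s \right)} = \left(s^{2} + s^{2}\right) - 4 = 2 s^{2} - 4 = -4 + 2 s^{2}$)
$W = \frac{328}{3}$ ($W = \left(\left(-4 + 2 \left(-3\right)^{2}\right) + \frac{1}{-3}\right) 8 = \left(\left(-4 + 2 \cdot 9\right) - \frac{1}{3}\right) 8 = \left(\left(-4 + 18\right) - \frac{1}{3}\right) 8 = \left(14 - \frac{1}{3}\right) 8 = \frac{41}{3} \cdot 8 = \frac{328}{3} \approx 109.33$)
$W f{\left(\frac{4}{7},9 \right)} = \frac{328 \cdot \frac{4}{7} \cdot 9}{3} = \frac{328}{3} \cdot \frac{36}{7} = \frac{3936}{7}$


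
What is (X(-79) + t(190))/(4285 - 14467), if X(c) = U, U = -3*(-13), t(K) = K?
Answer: -229/10182 ≈ -0.022491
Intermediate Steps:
U = 39
X(c) = 39
(X(-79) + t(190))/(4285 - 14467) = (39 + 190)/(4285 - 14467) = 229/(-10182) = 229*(-1/10182) = -229/10182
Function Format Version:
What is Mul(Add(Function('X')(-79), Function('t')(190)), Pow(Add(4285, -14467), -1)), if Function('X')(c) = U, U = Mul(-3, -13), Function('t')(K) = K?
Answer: Rational(-229, 10182) ≈ -0.022491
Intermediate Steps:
U = 39
Function('X')(c) = 39
Mul(Add(Function('X')(-79), Function('t')(190)), Pow(Add(4285, -14467), -1)) = Mul(Add(39, 190), Pow(Add(4285, -14467), -1)) = Mul(229, Pow(-10182, -1)) = Mul(229, Rational(-1, 10182)) = Rational(-229, 10182)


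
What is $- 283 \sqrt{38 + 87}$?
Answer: $- 1415 \sqrt{5} \approx -3164.0$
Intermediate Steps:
$- 283 \sqrt{38 + 87} = - 283 \sqrt{125} = - 283 \cdot 5 \sqrt{5} = - 1415 \sqrt{5}$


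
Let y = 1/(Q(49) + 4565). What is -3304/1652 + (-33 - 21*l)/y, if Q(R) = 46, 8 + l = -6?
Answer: 1203469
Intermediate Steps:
l = -14 (l = -8 - 6 = -14)
y = 1/4611 (y = 1/(46 + 4565) = 1/4611 ≈ 0.00021687)
-3304/1652 + (-33 - 21*l)/y = -3304/1652 + (-33 - 21*(-14))/(1/4611) = -3304*1/1652 + (-33 + 294)*4611 = -2 + 261*4611 = -2 + 1203471 = 1203469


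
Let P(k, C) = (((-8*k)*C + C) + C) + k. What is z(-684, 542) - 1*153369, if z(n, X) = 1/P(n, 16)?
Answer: -13327766099/86900 ≈ -1.5337e+5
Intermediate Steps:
P(k, C) = k + 2*C - 8*C*k (P(k, C) = ((-8*C*k + C) + C) + k = ((C - 8*C*k) + C) + k = (2*C - 8*C*k) + k = k + 2*C - 8*C*k)
z(n, X) = 1/(32 - 127*n) (z(n, X) = 1/(n + 2*16 - 8*16*n) = 1/(n + 32 - 128*n) = 1/(32 - 127*n))
z(-684, 542) - 1*153369 = -1/(-32 + 127*(-684)) - 1*153369 = -1/(-32 - 86868) - 153369 = -1/(-86900) - 153369 = -1*(-1/86900) - 153369 = 1/86900 - 153369 = -13327766099/86900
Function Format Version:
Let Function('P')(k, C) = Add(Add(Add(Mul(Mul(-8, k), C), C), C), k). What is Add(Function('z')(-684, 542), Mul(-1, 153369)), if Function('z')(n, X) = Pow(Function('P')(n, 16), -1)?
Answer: Rational(-13327766099, 86900) ≈ -1.5337e+5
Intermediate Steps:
Function('P')(k, C) = Add(k, Mul(2, C), Mul(-8, C, k)) (Function('P')(k, C) = Add(Add(Add(Mul(-8, C, k), C), C), k) = Add(Add(Add(C, Mul(-8, C, k)), C), k) = Add(Add(Mul(2, C), Mul(-8, C, k)), k) = Add(k, Mul(2, C), Mul(-8, C, k)))
Function('z')(n, X) = Pow(Add(32, Mul(-127, n)), -1) (Function('z')(n, X) = Pow(Add(n, Mul(2, 16), Mul(-8, 16, n)), -1) = Pow(Add(n, 32, Mul(-128, n)), -1) = Pow(Add(32, Mul(-127, n)), -1))
Add(Function('z')(-684, 542), Mul(-1, 153369)) = Add(Mul(-1, Pow(Add(-32, Mul(127, -684)), -1)), Mul(-1, 153369)) = Add(Mul(-1, Pow(Add(-32, -86868), -1)), -153369) = Add(Mul(-1, Pow(-86900, -1)), -153369) = Add(Mul(-1, Rational(-1, 86900)), -153369) = Add(Rational(1, 86900), -153369) = Rational(-13327766099, 86900)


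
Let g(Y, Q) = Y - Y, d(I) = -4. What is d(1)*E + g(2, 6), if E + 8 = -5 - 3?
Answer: 64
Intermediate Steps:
E = -16 (E = -8 + (-5 - 3) = -8 - 8 = -16)
g(Y, Q) = 0
d(1)*E + g(2, 6) = -4*(-16) + 0 = 64 + 0 = 64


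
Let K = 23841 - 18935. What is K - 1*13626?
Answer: -8720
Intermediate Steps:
K = 4906
K - 1*13626 = 4906 - 1*13626 = 4906 - 13626 = -8720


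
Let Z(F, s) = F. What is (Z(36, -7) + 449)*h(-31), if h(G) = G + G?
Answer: -30070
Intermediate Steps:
h(G) = 2*G
(Z(36, -7) + 449)*h(-31) = (36 + 449)*(2*(-31)) = 485*(-62) = -30070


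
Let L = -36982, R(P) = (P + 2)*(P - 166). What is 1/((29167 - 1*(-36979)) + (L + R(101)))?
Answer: 1/22469 ≈ 4.4506e-5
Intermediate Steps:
R(P) = (-166 + P)*(2 + P) (R(P) = (2 + P)*(-166 + P) = (-166 + P)*(2 + P))
1/((29167 - 1*(-36979)) + (L + R(101))) = 1/((29167 - 1*(-36979)) + (-36982 + (-332 + 101**2 - 164*101))) = 1/((29167 + 36979) + (-36982 + (-332 + 10201 - 16564))) = 1/(66146 + (-36982 - 6695)) = 1/(66146 - 43677) = 1/22469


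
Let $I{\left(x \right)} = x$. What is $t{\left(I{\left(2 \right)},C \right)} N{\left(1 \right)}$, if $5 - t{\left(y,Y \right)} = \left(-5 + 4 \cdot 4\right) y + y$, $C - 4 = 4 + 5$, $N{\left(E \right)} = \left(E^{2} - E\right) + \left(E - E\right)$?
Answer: $0$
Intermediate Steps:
$N{\left(E \right)} = E^{2} - E$ ($N{\left(E \right)} = \left(E^{2} - E\right) + 0 = E^{2} - E$)
$C = 13$ ($C = 4 + \left(4 + 5\right) = 4 + 9 = 13$)
$t{\left(y,Y \right)} = 5 - 12 y$ ($t{\left(y,Y \right)} = 5 - \left(\left(-5 + 4 \cdot 4\right) y + y\right) = 5 - \left(\left(-5 + 16\right) y + y\right) = 5 - \left(11 y + y\right) = 5 - 12 y$)
$t{\left(I{\left(2 \right)},C \right)} N{\left(1 \right)} = \left(5 - 24\right) 1 \left(-1 + 1\right) = \left(5 - 24\right) 1 \cdot 0 = \left(-19\right) 0 = 0$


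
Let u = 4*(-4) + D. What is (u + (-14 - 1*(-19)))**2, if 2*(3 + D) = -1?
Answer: 841/4 ≈ 210.25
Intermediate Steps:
D = -7/2 (D = -3 + (1/2)*(-1) = -3 - 1/2 = -7/2 ≈ -3.5000)
u = -39/2 (u = 4*(-4) - 7/2 = -16 - 7/2 = -39/2 ≈ -19.500)
(u + (-14 - 1*(-19)))**2 = (-39/2 + (-14 - 1*(-19)))**2 = (-39/2 + (-14 + 19))**2 = (-39/2 + 5)**2 = (-29/2)**2 = 841/4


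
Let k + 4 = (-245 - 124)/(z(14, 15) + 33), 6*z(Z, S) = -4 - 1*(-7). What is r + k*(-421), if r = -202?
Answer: 409992/67 ≈ 6119.3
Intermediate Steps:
z(Z, S) = 1/2 (z(Z, S) = (-4 - 1*(-7))/6 = (-4 + 7)/6 = (1/6)*3 = 1/2)
k = -1006/67 (k = -4 + (-245 - 124)/(1/2 + 33) = -4 - 369/67/2 = -4 - 369*2/67 = -4 - 738/67 = -1006/67 ≈ -15.015)
r + k*(-421) = -202 - 1006/67*(-421) = -202 + 423526/67 = 409992/67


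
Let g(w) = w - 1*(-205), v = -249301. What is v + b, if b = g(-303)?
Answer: -249399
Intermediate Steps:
g(w) = 205 + w (g(w) = w + 205 = 205 + w)
b = -98 (b = 205 - 303 = -98)
v + b = -249301 - 98 = -249399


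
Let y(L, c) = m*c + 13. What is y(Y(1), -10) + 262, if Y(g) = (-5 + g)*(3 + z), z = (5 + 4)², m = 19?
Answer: 85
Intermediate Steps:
z = 81 (z = 9² = 81)
Y(g) = -420 + 84*g (Y(g) = (-5 + g)*(3 + 81) = (-5 + g)*84 = -420 + 84*g)
y(L, c) = 13 + 19*c (y(L, c) = 19*c + 13 = 13 + 19*c)
y(Y(1), -10) + 262 = (13 + 19*(-10)) + 262 = (13 - 190) + 262 = -177 + 262 = 85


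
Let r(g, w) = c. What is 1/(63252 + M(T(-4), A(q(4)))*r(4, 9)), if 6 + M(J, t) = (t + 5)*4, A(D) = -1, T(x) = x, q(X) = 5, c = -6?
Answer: 1/63192 ≈ 1.5825e-5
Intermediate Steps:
r(g, w) = -6
M(J, t) = 14 + 4*t (M(J, t) = -6 + (t + 5)*4 = -6 + (5 + t)*4 = -6 + (20 + 4*t) = 14 + 4*t)
1/(63252 + M(T(-4), A(q(4)))*r(4, 9)) = 1/(63252 + (14 + 4*(-1))*(-6)) = 1/(63252 + (14 - 4)*(-6)) = 1/(63252 + 10*(-6)) = 1/(63252 - 60) = 1/63192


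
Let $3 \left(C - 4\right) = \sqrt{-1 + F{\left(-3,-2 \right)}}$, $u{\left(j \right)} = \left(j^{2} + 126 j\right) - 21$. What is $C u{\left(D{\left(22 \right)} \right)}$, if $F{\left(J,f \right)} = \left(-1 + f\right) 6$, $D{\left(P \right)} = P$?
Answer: $12940 + \frac{3235 i \sqrt{19}}{3} \approx 12940.0 + 4700.3 i$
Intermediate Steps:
$F{\left(J,f \right)} = -6 + 6 f$
$u{\left(j \right)} = -21 + j^{2} + 126 j$
$C = 4 + \frac{i \sqrt{19}}{3}$ ($C = 4 + \frac{\sqrt{-1 + \left(-6 + 6 \left(-2\right)\right)}}{3} = 4 + \frac{\sqrt{-1 - 18}}{3} = 4 + \frac{\sqrt{-19}}{3} = 4 + \frac{i \sqrt{19}}{3} \approx 4.0 + 1.453 i$)
$C u{\left(D{\left(22 \right)} \right)} = \left(4 + \frac{i \sqrt{19}}{3}\right) \left(-21 + 22^{2} + 126 \cdot 22\right) = \left(4 + \frac{i \sqrt{19}}{3}\right) \left(-21 + 484 + 2772\right) = \left(4 + \frac{i \sqrt{19}}{3}\right) 3235 = 12940 + \frac{3235 i \sqrt{19}}{3}$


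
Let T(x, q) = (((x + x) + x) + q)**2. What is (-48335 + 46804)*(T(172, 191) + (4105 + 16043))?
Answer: -796115407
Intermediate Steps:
T(x, q) = (q + 3*x)**2 (T(x, q) = ((2*x + x) + q)**2 = (3*x + q)**2 = (q + 3*x)**2)
(-48335 + 46804)*(T(172, 191) + (4105 + 16043)) = (-48335 + 46804)*((191 + 3*172)**2 + (4105 + 16043)) = -1531*((191 + 516)**2 + 20148) = -1531*(707**2 + 20148) = -1531*(499849 + 20148) = -1531*519997 = -796115407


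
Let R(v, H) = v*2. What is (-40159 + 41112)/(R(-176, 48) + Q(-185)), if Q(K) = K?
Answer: -953/537 ≈ -1.7747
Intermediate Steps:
R(v, H) = 2*v
(-40159 + 41112)/(R(-176, 48) + Q(-185)) = (-40159 + 41112)/(2*(-176) - 185) = 953/(-352 - 185) = 953/(-537) = 953*(-1/537) = -953/537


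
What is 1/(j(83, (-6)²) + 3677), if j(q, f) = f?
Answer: 1/3713 ≈ 0.00026932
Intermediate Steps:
1/(j(83, (-6)²) + 3677) = 1/((-6)² + 3677) = 1/(36 + 3677) = 1/3713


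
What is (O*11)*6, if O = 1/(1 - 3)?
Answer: -33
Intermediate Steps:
O = -½ (O = 1/(-2) = -½ ≈ -0.50000)
(O*11)*6 = -½*11*6 = -11/2*6 = -33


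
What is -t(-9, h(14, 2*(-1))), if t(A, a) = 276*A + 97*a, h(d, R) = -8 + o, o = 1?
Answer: 3163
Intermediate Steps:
h(d, R) = -7 (h(d, R) = -8 + 1 = -7)
t(A, a) = 97*a + 276*A
-t(-9, h(14, 2*(-1))) = -(97*(-7) + 276*(-9)) = -(-679 - 2484) = -1*(-3163) = 3163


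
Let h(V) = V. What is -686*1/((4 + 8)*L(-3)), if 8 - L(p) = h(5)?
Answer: -343/18 ≈ -19.056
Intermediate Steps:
L(p) = 3 (L(p) = 8 - 1*5 = 8 - 5 = 3)
-686*1/((4 + 8)*L(-3)) = -686*1/(3*(4 + 8)) = -686/(3*12) = -686/36 = -686*1/36 = -343/18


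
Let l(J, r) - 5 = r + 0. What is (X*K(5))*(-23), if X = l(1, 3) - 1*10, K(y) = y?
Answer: 230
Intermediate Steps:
l(J, r) = 5 + r (l(J, r) = 5 + (r + 0) = 5 + r)
X = -2 (X = (5 + 3) - 1*10 = 8 - 10 = -2)
(X*K(5))*(-23) = -2*5*(-23) = -10*(-23) = 230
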